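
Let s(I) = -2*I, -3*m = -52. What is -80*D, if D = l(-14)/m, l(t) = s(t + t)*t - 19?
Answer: 48180/13 ≈ 3706.2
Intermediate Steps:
m = 52/3 (m = -⅓*(-52) = 52/3 ≈ 17.333)
l(t) = -19 - 4*t² (l(t) = (-2*(t + t))*t - 19 = (-4*t)*t - 19 = -4*t² - 19 = -19 - 4*t²)
D = -2409/52 (D = (-19 - 4*(-14)²)/(52/3) = (-19 - 4*196)*(3/52) = (-19 - 784)*(3/52) = -803*3/52 = -2409/52 ≈ -46.327)
-80*D = -80*(-2409/52) = 48180/13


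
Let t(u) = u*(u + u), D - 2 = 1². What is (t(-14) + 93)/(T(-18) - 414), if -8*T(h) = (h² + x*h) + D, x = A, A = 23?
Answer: -776/645 ≈ -1.2031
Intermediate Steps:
D = 3 (D = 2 + 1² = 2 + 1 = 3)
t(u) = 2*u² (t(u) = u*(2*u) = 2*u²)
x = 23
T(h) = -3/8 - 23*h/8 - h²/8 (T(h) = -((h² + 23*h) + 3)/8 = -(3 + h² + 23*h)/8 = -3/8 - 23*h/8 - h²/8)
(t(-14) + 93)/(T(-18) - 414) = (2*(-14)² + 93)/((-3/8 - 23/8*(-18) - ⅛*(-18)²) - 414) = (2*196 + 93)/((-3/8 + 207/4 - ⅛*324) - 414) = (392 + 93)/((-3/8 + 207/4 - 81/2) - 414) = 485/(87/8 - 414) = 485/(-3225/8) = 485*(-8/3225) = -776/645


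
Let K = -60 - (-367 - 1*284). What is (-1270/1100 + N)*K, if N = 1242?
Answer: 80667363/110 ≈ 7.3334e+5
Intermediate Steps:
K = 591 (K = -60 - (-367 - 284) = -60 - 1*(-651) = -60 + 651 = 591)
(-1270/1100 + N)*K = (-1270/1100 + 1242)*591 = (-1270*1/1100 + 1242)*591 = (-127/110 + 1242)*591 = (136493/110)*591 = 80667363/110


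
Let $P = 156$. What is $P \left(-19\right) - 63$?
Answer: $-3027$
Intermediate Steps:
$P \left(-19\right) - 63 = 156 \left(-19\right) - 63 = -2964 - 63 = -3027$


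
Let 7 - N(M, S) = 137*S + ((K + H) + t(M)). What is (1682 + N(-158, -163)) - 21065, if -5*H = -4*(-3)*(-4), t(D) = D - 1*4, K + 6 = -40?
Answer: 15767/5 ≈ 3153.4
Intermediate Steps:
K = -46 (K = -6 - 40 = -46)
t(D) = -4 + D (t(D) = D - 4 = -4 + D)
H = 48/5 (H = -(-4*(-3))*(-4)/5 = -12*(-4)/5 = -1/5*(-48) = 48/5 ≈ 9.6000)
N(M, S) = 237/5 - M - 137*S (N(M, S) = 7 - (137*S + ((-46 + 48/5) + (-4 + M))) = 7 - (137*S + (-182/5 + (-4 + M))) = 7 - (137*S + (-202/5 + M)) = 7 - (-202/5 + M + 137*S) = 7 + (202/5 - M - 137*S) = 237/5 - M - 137*S)
(1682 + N(-158, -163)) - 21065 = (1682 + (237/5 - 1*(-158) - 137*(-163))) - 21065 = (1682 + (237/5 + 158 + 22331)) - 21065 = (1682 + 112682/5) - 21065 = 121092/5 - 21065 = 15767/5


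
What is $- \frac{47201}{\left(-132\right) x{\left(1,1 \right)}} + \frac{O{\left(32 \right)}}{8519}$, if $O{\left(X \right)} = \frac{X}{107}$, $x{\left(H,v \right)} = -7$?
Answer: $- \frac{558769345}{10938396} \approx -51.083$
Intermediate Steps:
$O{\left(X \right)} = \frac{X}{107}$ ($O{\left(X \right)} = X \frac{1}{107} = \frac{X}{107}$)
$- \frac{47201}{\left(-132\right) x{\left(1,1 \right)}} + \frac{O{\left(32 \right)}}{8519} = - \frac{47201}{\left(-132\right) \left(-7\right)} + \frac{\frac{1}{107} \cdot 32}{8519} = - \frac{47201}{924} + \frac{32}{107} \cdot \frac{1}{8519} = \left(-47201\right) \frac{1}{924} + \frac{32}{911533} = - \frac{613}{12} + \frac{32}{911533} = - \frac{558769345}{10938396}$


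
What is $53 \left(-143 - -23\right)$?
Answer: $-6360$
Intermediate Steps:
$53 \left(-143 - -23\right) = 53 \left(-143 + \left(-4 + 27\right)\right) = 53 \left(-143 + 23\right) = 53 \left(-120\right) = -6360$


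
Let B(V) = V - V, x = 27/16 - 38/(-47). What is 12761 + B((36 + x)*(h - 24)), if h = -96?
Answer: 12761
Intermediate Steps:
x = 1877/752 (x = 27*(1/16) - 38*(-1/47) = 27/16 + 38/47 = 1877/752 ≈ 2.4960)
B(V) = 0
12761 + B((36 + x)*(h - 24)) = 12761 + 0 = 12761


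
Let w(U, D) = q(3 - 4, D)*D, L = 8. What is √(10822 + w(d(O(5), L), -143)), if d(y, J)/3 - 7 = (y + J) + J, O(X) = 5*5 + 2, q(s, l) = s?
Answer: √10965 ≈ 104.71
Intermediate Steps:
O(X) = 27 (O(X) = 25 + 2 = 27)
d(y, J) = 21 + 3*y + 6*J (d(y, J) = 21 + 3*((y + J) + J) = 21 + 3*((J + y) + J) = 21 + 3*(y + 2*J) = 21 + (3*y + 6*J) = 21 + 3*y + 6*J)
w(U, D) = -D (w(U, D) = (3 - 4)*D = -D)
√(10822 + w(d(O(5), L), -143)) = √(10822 - 1*(-143)) = √(10822 + 143) = √10965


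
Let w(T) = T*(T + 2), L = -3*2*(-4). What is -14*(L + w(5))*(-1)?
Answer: 826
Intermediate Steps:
L = 24 (L = -6*(-4) = 24)
w(T) = T*(2 + T)
-14*(L + w(5))*(-1) = -14*(24 + 5*(2 + 5))*(-1) = -14*(24 + 5*7)*(-1) = -14*(24 + 35)*(-1) = -826*(-1) = -14*(-59) = 826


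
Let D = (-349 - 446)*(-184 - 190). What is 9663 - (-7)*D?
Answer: 2090973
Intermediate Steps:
D = 297330 (D = -795*(-374) = 297330)
9663 - (-7)*D = 9663 - (-7)*297330 = 9663 - 1*(-2081310) = 9663 + 2081310 = 2090973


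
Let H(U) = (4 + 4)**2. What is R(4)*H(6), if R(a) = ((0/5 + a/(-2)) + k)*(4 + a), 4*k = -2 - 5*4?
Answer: -3840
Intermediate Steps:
H(U) = 64 (H(U) = 8**2 = 64)
k = -11/2 (k = (-2 - 5*4)/4 = (-2 - 20)/4 = (1/4)*(-22) = -11/2 ≈ -5.5000)
R(a) = (4 + a)*(-11/2 - a/2) (R(a) = ((0/5 + a/(-2)) - 11/2)*(4 + a) = ((0*(1/5) + a*(-1/2)) - 11/2)*(4 + a) = ((0 - a/2) - 11/2)*(4 + a) = (-a/2 - 11/2)*(4 + a) = (-11/2 - a/2)*(4 + a) = (4 + a)*(-11/2 - a/2))
R(4)*H(6) = (-22 - 15/2*4 - 1/2*4**2)*64 = (-22 - 30 - 1/2*16)*64 = (-22 - 30 - 8)*64 = -60*64 = -3840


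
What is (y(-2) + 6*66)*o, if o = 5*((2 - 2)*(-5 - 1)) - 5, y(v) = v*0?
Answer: -1980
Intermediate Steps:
y(v) = 0
o = -5 (o = 5*(0*(-6)) - 5 = 5*0 - 5 = 0 - 5 = -5)
(y(-2) + 6*66)*o = (0 + 6*66)*(-5) = (0 + 396)*(-5) = 396*(-5) = -1980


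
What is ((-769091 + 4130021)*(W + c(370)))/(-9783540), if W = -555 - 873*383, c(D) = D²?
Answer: 11091853217/163059 ≈ 68024.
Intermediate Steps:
W = -334914 (W = -555 - 334359 = -334914)
((-769091 + 4130021)*(W + c(370)))/(-9783540) = ((-769091 + 4130021)*(-334914 + 370²))/(-9783540) = (3360930*(-334914 + 136900))*(-1/9783540) = (3360930*(-198014))*(-1/9783540) = -665511193020*(-1/9783540) = 11091853217/163059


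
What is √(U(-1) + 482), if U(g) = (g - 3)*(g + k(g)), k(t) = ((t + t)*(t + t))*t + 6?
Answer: √478 ≈ 21.863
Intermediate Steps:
k(t) = 6 + 4*t³ (k(t) = ((2*t)*(2*t))*t + 6 = (4*t²)*t + 6 = 4*t³ + 6 = 6 + 4*t³)
U(g) = (-3 + g)*(6 + g + 4*g³) (U(g) = (g - 3)*(g + (6 + 4*g³)) = (-3 + g)*(6 + g + 4*g³))
√(U(-1) + 482) = √((-18 + (-1)² - 12*(-1)³ + 3*(-1) + 4*(-1)⁴) + 482) = √((-18 + 1 - 12*(-1) - 3 + 4*1) + 482) = √((-18 + 1 + 12 - 3 + 4) + 482) = √(-4 + 482) = √478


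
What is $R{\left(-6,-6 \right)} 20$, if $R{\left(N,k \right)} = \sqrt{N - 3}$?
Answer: $60 i \approx 60.0 i$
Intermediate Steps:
$R{\left(N,k \right)} = \sqrt{-3 + N}$
$R{\left(-6,-6 \right)} 20 = \sqrt{-3 - 6} \cdot 20 = \sqrt{-9} \cdot 20 = 3 i 20 = 60 i$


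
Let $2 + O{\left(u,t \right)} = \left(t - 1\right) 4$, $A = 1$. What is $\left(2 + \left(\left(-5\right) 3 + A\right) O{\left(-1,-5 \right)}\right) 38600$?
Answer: $14127600$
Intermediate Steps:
$O{\left(u,t \right)} = -6 + 4 t$ ($O{\left(u,t \right)} = -2 + \left(t - 1\right) 4 = -2 + \left(-1 + t\right) 4 = -2 + \left(-4 + 4 t\right) = -6 + 4 t$)
$\left(2 + \left(\left(-5\right) 3 + A\right) O{\left(-1,-5 \right)}\right) 38600 = \left(2 + \left(\left(-5\right) 3 + 1\right) \left(-6 + 4 \left(-5\right)\right)\right) 38600 = \left(2 + \left(-15 + 1\right) \left(-6 - 20\right)\right) 38600 = \left(2 - -364\right) 38600 = \left(2 + 364\right) 38600 = 366 \cdot 38600 = 14127600$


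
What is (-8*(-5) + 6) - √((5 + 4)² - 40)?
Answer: 46 - √41 ≈ 39.597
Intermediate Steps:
(-8*(-5) + 6) - √((5 + 4)² - 40) = (40 + 6) - √(9² - 40) = 46 - √(81 - 40) = 46 - √41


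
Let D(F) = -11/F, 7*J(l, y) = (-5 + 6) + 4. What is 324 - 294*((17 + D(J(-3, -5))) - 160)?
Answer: 234468/5 ≈ 46894.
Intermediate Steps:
J(l, y) = 5/7 (J(l, y) = ((-5 + 6) + 4)/7 = (1 + 4)/7 = (⅐)*5 = 5/7)
324 - 294*((17 + D(J(-3, -5))) - 160) = 324 - 294*((17 - 11/5/7) - 160) = 324 - 294*((17 - 11*7/5) - 160) = 324 - 294*((17 - 77/5) - 160) = 324 - 294*(8/5 - 160) = 324 - 294*(-792/5) = 324 + 232848/5 = 234468/5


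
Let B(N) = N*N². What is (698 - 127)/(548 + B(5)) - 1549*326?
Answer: -339846931/673 ≈ -5.0497e+5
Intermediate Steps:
B(N) = N³
(698 - 127)/(548 + B(5)) - 1549*326 = (698 - 127)/(548 + 5³) - 1549*326 = 571/(548 + 125) - 504974 = 571/673 - 504974 = -339846931/673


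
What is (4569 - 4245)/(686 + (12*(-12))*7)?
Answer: -162/161 ≈ -1.0062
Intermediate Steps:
(4569 - 4245)/(686 + (12*(-12))*7) = 324/(686 - 144*7) = 324/(686 - 1008) = 324/(-322) = 324*(-1/322) = -162/161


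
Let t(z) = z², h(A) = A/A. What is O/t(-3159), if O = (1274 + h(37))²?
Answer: 180625/1108809 ≈ 0.16290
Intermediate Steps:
h(A) = 1
O = 1625625 (O = (1274 + 1)² = 1275² = 1625625)
O/t(-3159) = 1625625/((-3159)²) = 1625625/9979281 = 1625625*(1/9979281) = 180625/1108809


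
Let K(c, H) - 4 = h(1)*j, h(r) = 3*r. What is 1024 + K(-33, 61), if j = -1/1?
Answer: 1025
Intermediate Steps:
j = -1 (j = -1*1 = -1)
K(c, H) = 1 (K(c, H) = 4 + (3*1)*(-1) = 4 + 3*(-1) = 4 - 3 = 1)
1024 + K(-33, 61) = 1024 + 1 = 1025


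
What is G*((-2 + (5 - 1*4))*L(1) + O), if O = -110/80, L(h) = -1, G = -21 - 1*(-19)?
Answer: ¾ ≈ 0.75000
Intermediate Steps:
G = -2 (G = -21 + 19 = -2)
O = -11/8 (O = -110*1/80 = -11/8 ≈ -1.3750)
G*((-2 + (5 - 1*4))*L(1) + O) = -2*((-2 + (5 - 1*4))*(-1) - 11/8) = -2*((-2 + (5 - 4))*(-1) - 11/8) = -2*((-2 + 1)*(-1) - 11/8) = -2*(-1*(-1) - 11/8) = -2*(1 - 11/8) = -2*(-3/8) = ¾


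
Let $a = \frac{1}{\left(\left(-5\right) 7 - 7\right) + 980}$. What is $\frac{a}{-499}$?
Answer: $- \frac{1}{468062} \approx -2.1365 \cdot 10^{-6}$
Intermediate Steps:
$a = \frac{1}{938}$ ($a = \frac{1}{\left(-35 - 7\right) + 980} = \frac{1}{-42 + 980} = \frac{1}{938} \approx 0.0010661$)
$\frac{a}{-499} = \frac{1}{938 \left(-499\right)} = \frac{1}{938} \left(- \frac{1}{499}\right) = - \frac{1}{468062}$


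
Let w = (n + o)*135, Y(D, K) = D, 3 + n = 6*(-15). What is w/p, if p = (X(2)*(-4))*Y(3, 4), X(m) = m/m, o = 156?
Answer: -2835/4 ≈ -708.75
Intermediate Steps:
n = -93 (n = -3 + 6*(-15) = -3 - 90 = -93)
w = 8505 (w = (-93 + 156)*135 = 63*135 = 8505)
X(m) = 1
p = -12 (p = (1*(-4))*3 = -4*3 = -12)
w/p = 8505/(-12) = 8505*(-1/12) = -2835/4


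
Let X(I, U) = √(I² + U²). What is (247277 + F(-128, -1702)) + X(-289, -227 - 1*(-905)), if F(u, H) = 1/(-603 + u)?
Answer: 180759486/731 + √543205 ≈ 2.4801e+5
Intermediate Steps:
(247277 + F(-128, -1702)) + X(-289, -227 - 1*(-905)) = (247277 + 1/(-603 - 128)) + √((-289)² + (-227 - 1*(-905))²) = (247277 + 1/(-731)) + √(83521 + (-227 + 905)²) = (247277 - 1/731) + √(83521 + 678²) = 180759486/731 + √(83521 + 459684) = 180759486/731 + √543205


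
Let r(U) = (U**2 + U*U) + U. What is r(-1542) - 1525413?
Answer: 3228573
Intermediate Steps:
r(U) = U + 2*U**2 (r(U) = (U**2 + U**2) + U = 2*U**2 + U = U + 2*U**2)
r(-1542) - 1525413 = -1542*(1 + 2*(-1542)) - 1525413 = -1542*(1 - 3084) - 1525413 = -1542*(-3083) - 1525413 = 4753986 - 1525413 = 3228573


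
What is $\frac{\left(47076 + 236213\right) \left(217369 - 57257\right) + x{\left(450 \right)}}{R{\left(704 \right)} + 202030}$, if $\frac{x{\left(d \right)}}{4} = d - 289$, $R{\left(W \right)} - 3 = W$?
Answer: $\frac{15119323004}{67579} \approx 2.2373 \cdot 10^{5}$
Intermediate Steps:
$R{\left(W \right)} = 3 + W$
$x{\left(d \right)} = -1156 + 4 d$ ($x{\left(d \right)} = 4 \left(d - 289\right) = 4 \left(-289 + d\right) = -1156 + 4 d$)
$\frac{\left(47076 + 236213\right) \left(217369 - 57257\right) + x{\left(450 \right)}}{R{\left(704 \right)} + 202030} = \frac{\left(47076 + 236213\right) \left(217369 - 57257\right) + \left(-1156 + 4 \cdot 450\right)}{\left(3 + 704\right) + 202030} = \frac{283289 \cdot 160112 + \left(-1156 + 1800\right)}{707 + 202030} = \frac{45357968368 + 644}{202737} = 45357969012 \cdot \frac{1}{202737} = \frac{15119323004}{67579}$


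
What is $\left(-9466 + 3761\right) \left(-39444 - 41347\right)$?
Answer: $460912655$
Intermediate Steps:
$\left(-9466 + 3761\right) \left(-39444 - 41347\right) = \left(-5705\right) \left(-80791\right) = 460912655$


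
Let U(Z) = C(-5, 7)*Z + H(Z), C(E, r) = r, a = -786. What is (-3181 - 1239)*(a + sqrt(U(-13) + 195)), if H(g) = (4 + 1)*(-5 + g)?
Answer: 3474120 - 4420*sqrt(14) ≈ 3.4576e+6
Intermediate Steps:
H(g) = -25 + 5*g (H(g) = 5*(-5 + g) = -25 + 5*g)
U(Z) = -25 + 12*Z (U(Z) = 7*Z + (-25 + 5*Z) = -25 + 12*Z)
(-3181 - 1239)*(a + sqrt(U(-13) + 195)) = (-3181 - 1239)*(-786 + sqrt((-25 + 12*(-13)) + 195)) = -4420*(-786 + sqrt((-25 - 156) + 195)) = -4420*(-786 + sqrt(-181 + 195)) = -4420*(-786 + sqrt(14)) = 3474120 - 4420*sqrt(14)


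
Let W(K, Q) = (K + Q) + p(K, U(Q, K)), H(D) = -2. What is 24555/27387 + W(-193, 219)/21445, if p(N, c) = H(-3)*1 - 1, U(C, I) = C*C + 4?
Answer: 175737292/195771405 ≈ 0.89767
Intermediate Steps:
U(C, I) = 4 + C² (U(C, I) = C² + 4 = 4 + C²)
p(N, c) = -3 (p(N, c) = -2*1 - 1 = -2 - 1 = -3)
W(K, Q) = -3 + K + Q (W(K, Q) = (K + Q) - 3 = -3 + K + Q)
24555/27387 + W(-193, 219)/21445 = 24555/27387 + (-3 - 193 + 219)/21445 = 24555*(1/27387) + 23*(1/21445) = 8185/9129 + 23/21445 = 175737292/195771405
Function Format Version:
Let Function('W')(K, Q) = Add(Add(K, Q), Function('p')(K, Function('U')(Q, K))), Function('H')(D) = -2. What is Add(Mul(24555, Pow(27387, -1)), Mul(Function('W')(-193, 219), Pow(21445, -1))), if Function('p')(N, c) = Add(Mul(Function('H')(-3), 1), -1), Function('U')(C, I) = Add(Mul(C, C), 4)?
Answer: Rational(175737292, 195771405) ≈ 0.89767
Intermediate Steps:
Function('U')(C, I) = Add(4, Pow(C, 2)) (Function('U')(C, I) = Add(Pow(C, 2), 4) = Add(4, Pow(C, 2)))
Function('p')(N, c) = -3 (Function('p')(N, c) = Add(Mul(-2, 1), -1) = Add(-2, -1) = -3)
Function('W')(K, Q) = Add(-3, K, Q) (Function('W')(K, Q) = Add(Add(K, Q), -3) = Add(-3, K, Q))
Add(Mul(24555, Pow(27387, -1)), Mul(Function('W')(-193, 219), Pow(21445, -1))) = Add(Mul(24555, Pow(27387, -1)), Mul(Add(-3, -193, 219), Pow(21445, -1))) = Add(Mul(24555, Rational(1, 27387)), Mul(23, Rational(1, 21445))) = Add(Rational(8185, 9129), Rational(23, 21445)) = Rational(175737292, 195771405)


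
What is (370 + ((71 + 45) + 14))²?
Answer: 250000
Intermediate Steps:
(370 + ((71 + 45) + 14))² = (370 + (116 + 14))² = (370 + 130)² = 500² = 250000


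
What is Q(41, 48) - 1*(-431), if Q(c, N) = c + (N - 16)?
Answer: 504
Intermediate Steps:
Q(c, N) = -16 + N + c (Q(c, N) = c + (-16 + N) = -16 + N + c)
Q(41, 48) - 1*(-431) = (-16 + 48 + 41) - 1*(-431) = 73 + 431 = 504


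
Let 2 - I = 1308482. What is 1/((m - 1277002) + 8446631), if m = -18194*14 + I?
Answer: 1/5606433 ≈ 1.7837e-7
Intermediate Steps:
I = -1308480 (I = 2 - 1*1308482 = 2 - 1308482 = -1308480)
m = -1563196 (m = -18194*14 - 1308480 = -254716 - 1308480 = -1563196)
1/((m - 1277002) + 8446631) = 1/((-1563196 - 1277002) + 8446631) = 1/(-2840198 + 8446631) = 1/5606433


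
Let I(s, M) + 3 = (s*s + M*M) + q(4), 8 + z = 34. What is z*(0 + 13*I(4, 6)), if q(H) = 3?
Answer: 17576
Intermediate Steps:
z = 26 (z = -8 + 34 = 26)
I(s, M) = M² + s² (I(s, M) = -3 + ((s*s + M*M) + 3) = -3 + ((s² + M²) + 3) = -3 + ((M² + s²) + 3) = -3 + (3 + M² + s²) = M² + s²)
z*(0 + 13*I(4, 6)) = 26*(0 + 13*(6² + 4²)) = 26*(0 + 13*(36 + 16)) = 26*(0 + 13*52) = 26*(0 + 676) = 26*676 = 17576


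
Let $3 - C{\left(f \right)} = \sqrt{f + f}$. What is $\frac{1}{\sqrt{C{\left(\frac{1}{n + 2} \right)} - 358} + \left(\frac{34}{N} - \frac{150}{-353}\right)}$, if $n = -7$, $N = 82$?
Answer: $\frac{72365}{60755 + 14473 \sqrt{5} \sqrt{-1775 - i \sqrt{10}}} \approx 0.0024073 + 0.052965 i$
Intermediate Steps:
$C{\left(f \right)} = 3 - \sqrt{2} \sqrt{f}$ ($C{\left(f \right)} = 3 - \sqrt{f + f} = 3 - \sqrt{2 f} = 3 - \sqrt{2} \sqrt{f}$)
$\frac{1}{\sqrt{C{\left(\frac{1}{n + 2} \right)} - 358} + \left(\frac{34}{N} - \frac{150}{-353}\right)} = \frac{1}{\sqrt{\left(3 - \sqrt{2} \sqrt{\frac{1}{-7 + 2}}\right) - 358} + \left(\frac{34}{82} - \frac{150}{-353}\right)} = \frac{1}{\sqrt{\left(3 - \sqrt{2} \sqrt{\frac{1}{-5}}\right) - 358} + \left(34 \cdot \frac{1}{82} - - \frac{150}{353}\right)} = \frac{1}{\sqrt{\left(3 - \sqrt{2} \sqrt{- \frac{1}{5}}\right) - 358} + \left(\frac{17}{41} + \frac{150}{353}\right)} = \frac{1}{\sqrt{\left(3 - \sqrt{2} \frac{i \sqrt{5}}{5}\right) - 358} + \frac{12151}{14473}} = \frac{1}{\sqrt{\left(3 - \frac{i \sqrt{10}}{5}\right) - 358} + \frac{12151}{14473}} = \frac{1}{\sqrt{-355 - \frac{i \sqrt{10}}{5}} + \frac{12151}{14473}} = \frac{1}{\frac{12151}{14473} + \sqrt{-355 - \frac{i \sqrt{10}}{5}}}$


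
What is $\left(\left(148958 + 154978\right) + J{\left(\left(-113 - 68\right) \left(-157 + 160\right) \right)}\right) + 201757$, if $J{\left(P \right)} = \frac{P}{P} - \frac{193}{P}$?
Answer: $\frac{274592035}{543} \approx 5.0569 \cdot 10^{5}$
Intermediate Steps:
$J{\left(P \right)} = 1 - \frac{193}{P}$
$\left(\left(148958 + 154978\right) + J{\left(\left(-113 - 68\right) \left(-157 + 160\right) \right)}\right) + 201757 = \left(\left(148958 + 154978\right) + \frac{-193 + \left(-113 - 68\right) \left(-157 + 160\right)}{\left(-113 - 68\right) \left(-157 + 160\right)}\right) + 201757 = \left(303936 + \frac{-193 - 543}{\left(-181\right) 3}\right) + 201757 = \left(303936 + \frac{-193 - 543}{-543}\right) + 201757 = \left(303936 - - \frac{736}{543}\right) + 201757 = \left(303936 + \frac{736}{543}\right) + 201757 = \frac{165037984}{543} + 201757 = \frac{274592035}{543}$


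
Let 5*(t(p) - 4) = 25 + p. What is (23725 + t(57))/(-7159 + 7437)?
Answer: 118727/1390 ≈ 85.415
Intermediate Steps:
t(p) = 9 + p/5 (t(p) = 4 + (25 + p)/5 = 4 + (5 + p/5) = 9 + p/5)
(23725 + t(57))/(-7159 + 7437) = (23725 + (9 + (⅕)*57))/(-7159 + 7437) = (23725 + (9 + 57/5))/278 = (23725 + 102/5)*(1/278) = (118727/5)*(1/278) = 118727/1390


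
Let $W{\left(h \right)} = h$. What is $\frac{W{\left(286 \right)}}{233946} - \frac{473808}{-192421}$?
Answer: $\frac{55450259387}{22508061633} \approx 2.4636$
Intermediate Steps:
$\frac{W{\left(286 \right)}}{233946} - \frac{473808}{-192421} = \frac{286}{233946} - \frac{473808}{-192421} = 286 \cdot \frac{1}{233946} - - \frac{473808}{192421} = \frac{143}{116973} + \frac{473808}{192421} = \frac{55450259387}{22508061633}$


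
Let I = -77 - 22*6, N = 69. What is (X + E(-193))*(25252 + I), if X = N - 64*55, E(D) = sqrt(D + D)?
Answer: -86423393 + 25043*I*sqrt(386) ≈ -8.6423e+7 + 4.9202e+5*I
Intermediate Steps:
I = -209 (I = -77 - 132 = -209)
E(D) = sqrt(2)*sqrt(D) (E(D) = sqrt(2*D) = sqrt(2)*sqrt(D))
X = -3451 (X = 69 - 64*55 = 69 - 3520 = -3451)
(X + E(-193))*(25252 + I) = (-3451 + sqrt(2)*sqrt(-193))*(25252 - 209) = (-3451 + sqrt(2)*(I*sqrt(193)))*25043 = (-3451 + I*sqrt(386))*25043 = -86423393 + 25043*I*sqrt(386)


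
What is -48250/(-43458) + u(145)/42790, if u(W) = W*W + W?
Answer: 149231168/92978391 ≈ 1.6050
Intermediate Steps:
u(W) = W + W² (u(W) = W² + W = W + W²)
-48250/(-43458) + u(145)/42790 = -48250/(-43458) + (145*(1 + 145))/42790 = -48250*(-1/43458) + (145*146)*(1/42790) = 24125/21729 + 21170*(1/42790) = 24125/21729 + 2117/4279 = 149231168/92978391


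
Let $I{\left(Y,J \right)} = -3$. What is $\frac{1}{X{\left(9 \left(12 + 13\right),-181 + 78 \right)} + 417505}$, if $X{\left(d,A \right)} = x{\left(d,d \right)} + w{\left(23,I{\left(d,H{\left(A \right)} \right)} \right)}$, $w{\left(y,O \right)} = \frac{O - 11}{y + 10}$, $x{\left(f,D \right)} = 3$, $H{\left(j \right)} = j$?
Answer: $\frac{33}{13777750} \approx 2.3952 \cdot 10^{-6}$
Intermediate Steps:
$w{\left(y,O \right)} = \frac{-11 + O}{10 + y}$
$X{\left(d,A \right)} = \frac{85}{33}$ ($X{\left(d,A \right)} = 3 + \frac{-11 - 3}{10 + 23} = 3 + \frac{1}{33} \left(-14\right) = 3 - \frac{14}{33} = \frac{85}{33}$)
$\frac{1}{X{\left(9 \left(12 + 13\right),-181 + 78 \right)} + 417505} = \frac{1}{\frac{85}{33} + 417505} = \frac{1}{\frac{13777750}{33}} = \frac{33}{13777750}$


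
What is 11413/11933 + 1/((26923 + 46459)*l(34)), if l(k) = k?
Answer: 28475309977/29772691804 ≈ 0.95642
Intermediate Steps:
11413/11933 + 1/((26923 + 46459)*l(34)) = 11413/11933 + 1/((26923 + 46459)*34) = 11413*(1/11933) + (1/34)/73382 = 11413/11933 + (1/73382)*(1/34) = 11413/11933 + 1/2494988 = 28475309977/29772691804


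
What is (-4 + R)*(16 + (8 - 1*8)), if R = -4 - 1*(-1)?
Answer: -112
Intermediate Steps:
R = -3 (R = -4 + 1 = -3)
(-4 + R)*(16 + (8 - 1*8)) = (-4 - 3)*(16 + (8 - 1*8)) = -7*(16 + (8 - 8)) = -7*(16 + 0) = -7*16 = -112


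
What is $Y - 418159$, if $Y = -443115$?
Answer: $-861274$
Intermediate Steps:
$Y - 418159 = -443115 - 418159 = -861274$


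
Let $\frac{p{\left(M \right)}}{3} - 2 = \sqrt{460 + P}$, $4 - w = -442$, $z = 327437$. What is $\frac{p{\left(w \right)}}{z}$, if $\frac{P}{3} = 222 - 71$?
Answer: $\frac{6}{327437} + \frac{3 \sqrt{913}}{327437} \approx 0.00029516$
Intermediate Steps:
$w = 446$ ($w = 4 - -442 = 4 + 442 = 446$)
$P = 453$ ($P = 3 \left(222 - 71\right) = 3 \cdot 151 = 453$)
$p{\left(M \right)} = 6 + 3 \sqrt{913}$ ($p{\left(M \right)} = 6 + 3 \sqrt{460 + 453} = 6 + 3 \sqrt{913}$)
$\frac{p{\left(w \right)}}{z} = \frac{6 + 3 \sqrt{913}}{327437} = \left(6 + 3 \sqrt{913}\right) \frac{1}{327437} = \frac{6}{327437} + \frac{3 \sqrt{913}}{327437}$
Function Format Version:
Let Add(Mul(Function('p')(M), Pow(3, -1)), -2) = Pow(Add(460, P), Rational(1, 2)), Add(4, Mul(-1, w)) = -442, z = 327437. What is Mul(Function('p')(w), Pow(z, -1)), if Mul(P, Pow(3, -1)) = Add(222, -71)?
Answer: Add(Rational(6, 327437), Mul(Rational(3, 327437), Pow(913, Rational(1, 2)))) ≈ 0.00029516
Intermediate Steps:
w = 446 (w = Add(4, Mul(-1, -442)) = Add(4, 442) = 446)
P = 453 (P = Mul(3, Add(222, -71)) = Mul(3, 151) = 453)
Function('p')(M) = Add(6, Mul(3, Pow(913, Rational(1, 2)))) (Function('p')(M) = Add(6, Mul(3, Pow(Add(460, 453), Rational(1, 2)))) = Add(6, Mul(3, Pow(913, Rational(1, 2)))))
Mul(Function('p')(w), Pow(z, -1)) = Mul(Add(6, Mul(3, Pow(913, Rational(1, 2)))), Pow(327437, -1)) = Mul(Add(6, Mul(3, Pow(913, Rational(1, 2)))), Rational(1, 327437)) = Add(Rational(6, 327437), Mul(Rational(3, 327437), Pow(913, Rational(1, 2))))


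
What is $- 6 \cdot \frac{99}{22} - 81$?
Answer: $-108$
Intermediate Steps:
$- 6 \cdot \frac{99}{22} - 81 = - 6 \cdot 99 \cdot \frac{1}{22} - 81 = \left(-6\right) \frac{9}{2} - 81 = -27 - 81 = -108$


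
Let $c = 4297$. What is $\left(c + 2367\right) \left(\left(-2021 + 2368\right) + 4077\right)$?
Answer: $29481536$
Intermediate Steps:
$\left(c + 2367\right) \left(\left(-2021 + 2368\right) + 4077\right) = \left(4297 + 2367\right) \left(\left(-2021 + 2368\right) + 4077\right) = 6664 \left(347 + 4077\right) = 6664 \cdot 4424 = 29481536$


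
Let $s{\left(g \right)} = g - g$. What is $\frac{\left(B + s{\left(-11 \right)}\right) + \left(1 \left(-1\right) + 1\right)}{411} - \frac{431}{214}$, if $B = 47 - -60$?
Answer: $- \frac{154243}{87954} \approx -1.7537$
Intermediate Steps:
$s{\left(g \right)} = 0$
$B = 107$ ($B = 47 + 60 = 107$)
$\frac{\left(B + s{\left(-11 \right)}\right) + \left(1 \left(-1\right) + 1\right)}{411} - \frac{431}{214} = \frac{\left(107 + 0\right) + \left(1 \left(-1\right) + 1\right)}{411} - \frac{431}{214} = \left(107 + \left(-1 + 1\right)\right) \frac{1}{411} - \frac{431}{214} = \left(107 + 0\right) \frac{1}{411} - \frac{431}{214} = 107 \cdot \frac{1}{411} - \frac{431}{214} = \frac{107}{411} - \frac{431}{214} = - \frac{154243}{87954}$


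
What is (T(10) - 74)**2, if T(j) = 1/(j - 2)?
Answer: 349281/64 ≈ 5457.5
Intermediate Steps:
T(j) = 1/(-2 + j)
(T(10) - 74)**2 = (1/(-2 + 10) - 74)**2 = (1/8 - 74)**2 = (-591/8)**2 = 349281/64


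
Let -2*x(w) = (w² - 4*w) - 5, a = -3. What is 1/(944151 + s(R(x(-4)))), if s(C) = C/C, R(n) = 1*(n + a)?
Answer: 1/944152 ≈ 1.0592e-6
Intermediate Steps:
x(w) = 5/2 + 2*w - w²/2 (x(w) = -((w² - 4*w) - 5)/2 = -(-5 + w² - 4*w)/2 = 5/2 + 2*w - w²/2)
R(n) = -3 + n (R(n) = 1*(n - 3) = 1*(-3 + n) = -3 + n)
s(C) = 1
1/(944151 + s(R(x(-4)))) = 1/(944151 + 1) = 1/944152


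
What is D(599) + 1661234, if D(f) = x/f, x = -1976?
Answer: 995077190/599 ≈ 1.6612e+6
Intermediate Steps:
D(f) = -1976/f
D(599) + 1661234 = -1976/599 + 1661234 = 995077190/599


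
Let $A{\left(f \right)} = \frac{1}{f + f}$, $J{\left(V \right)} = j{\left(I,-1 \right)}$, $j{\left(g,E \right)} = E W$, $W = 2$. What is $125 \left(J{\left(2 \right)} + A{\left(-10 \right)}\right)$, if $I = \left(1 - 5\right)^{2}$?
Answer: $- \frac{1025}{4} \approx -256.25$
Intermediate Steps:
$I = 16$ ($I = \left(-4\right)^{2} = 16$)
$j{\left(g,E \right)} = 2 E$ ($j{\left(g,E \right)} = E 2 = 2 E$)
$J{\left(V \right)} = -2$ ($J{\left(V \right)} = 2 \left(-1\right) = -2$)
$A{\left(f \right)} = \frac{1}{2 f}$
$125 \left(J{\left(2 \right)} + A{\left(-10 \right)}\right) = 125 \left(-2 + \frac{1}{2 \left(-10\right)}\right) = 125 \left(-2 + \frac{1}{2} \left(- \frac{1}{10}\right)\right) = 125 \left(-2 - \frac{1}{20}\right) = 125 \left(- \frac{41}{20}\right) = - \frac{1025}{4}$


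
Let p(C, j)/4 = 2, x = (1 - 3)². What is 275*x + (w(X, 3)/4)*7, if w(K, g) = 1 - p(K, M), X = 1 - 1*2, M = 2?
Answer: 4351/4 ≈ 1087.8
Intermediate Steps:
x = 4 (x = (-2)² = 4)
p(C, j) = 8 (p(C, j) = 4*2 = 8)
X = -1 (X = 1 - 2 = -1)
w(K, g) = -7 (w(K, g) = 1 - 1*8 = 1 - 8 = -7)
275*x + (w(X, 3)/4)*7 = 275*4 + (-7/4)*7 = 1100 + ((¼)*(-7))*7 = 1100 - 7/4*7 = 1100 - 49/4 = 4351/4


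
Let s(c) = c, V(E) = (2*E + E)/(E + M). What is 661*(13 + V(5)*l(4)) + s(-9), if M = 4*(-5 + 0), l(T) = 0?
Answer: 8584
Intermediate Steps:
M = -20 (M = 4*(-5) = -20)
V(E) = 3*E/(-20 + E) (V(E) = (2*E + E)/(E - 20) = (3*E)/(-20 + E) = 3*E/(-20 + E))
661*(13 + V(5)*l(4)) + s(-9) = 661*(13 + (3*5/(-20 + 5))*0) - 9 = 661*(13 + (3*5/(-15))*0) - 9 = 661*(13 + (3*5*(-1/15))*0) - 9 = 661*(13 - 1*0) - 9 = 661*(13 + 0) - 9 = 661*13 - 9 = 8593 - 9 = 8584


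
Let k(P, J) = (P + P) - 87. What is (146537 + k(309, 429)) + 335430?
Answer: 482498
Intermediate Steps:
k(P, J) = -87 + 2*P (k(P, J) = 2*P - 87 = -87 + 2*P)
(146537 + k(309, 429)) + 335430 = (146537 + (-87 + 2*309)) + 335430 = (146537 + (-87 + 618)) + 335430 = (146537 + 531) + 335430 = 147068 + 335430 = 482498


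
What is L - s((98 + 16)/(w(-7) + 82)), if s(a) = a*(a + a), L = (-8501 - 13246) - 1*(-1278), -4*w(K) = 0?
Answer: -34414887/1681 ≈ -20473.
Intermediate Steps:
w(K) = 0 (w(K) = -1/4*0 = 0)
L = -20469 (L = -21747 + 1278 = -20469)
s(a) = 2*a**2 (s(a) = a*(2*a) = 2*a**2)
L - s((98 + 16)/(w(-7) + 82)) = -20469 - 2*((98 + 16)/(0 + 82))**2 = -20469 - 2*(114/82)**2 = -20469 - 2*(114*(1/82))**2 = -20469 - 2*(57/41)**2 = -20469 - 2*3249/1681 = -20469 - 1*6498/1681 = -20469 - 6498/1681 = -34414887/1681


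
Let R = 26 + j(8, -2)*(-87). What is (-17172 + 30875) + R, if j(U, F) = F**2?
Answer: 13381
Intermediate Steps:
R = -322 (R = 26 + (-2)**2*(-87) = 26 + 4*(-87) = 26 - 348 = -322)
(-17172 + 30875) + R = (-17172 + 30875) - 322 = 13703 - 322 = 13381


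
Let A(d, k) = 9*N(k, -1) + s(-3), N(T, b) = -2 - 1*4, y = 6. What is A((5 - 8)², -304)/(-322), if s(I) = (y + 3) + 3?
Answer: 3/23 ≈ 0.13043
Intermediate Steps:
N(T, b) = -6 (N(T, b) = -2 - 4 = -6)
s(I) = 12 (s(I) = (6 + 3) + 3 = 9 + 3 = 12)
A(d, k) = -42 (A(d, k) = 9*(-6) + 12 = -54 + 12 = -42)
A((5 - 8)², -304)/(-322) = -42/(-322) = -42*(-1/322) = 3/23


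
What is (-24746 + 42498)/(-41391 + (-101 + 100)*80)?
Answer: -17752/41471 ≈ -0.42806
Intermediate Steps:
(-24746 + 42498)/(-41391 + (-101 + 100)*80) = 17752/(-41391 - 1*80) = 17752/(-41391 - 80) = 17752/(-41471) = 17752*(-1/41471) = -17752/41471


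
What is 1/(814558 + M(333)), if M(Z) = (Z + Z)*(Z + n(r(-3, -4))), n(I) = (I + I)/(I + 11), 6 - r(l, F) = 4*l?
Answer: 29/30077720 ≈ 9.6417e-7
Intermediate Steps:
r(l, F) = 6 - 4*l
n(I) = 2*I/(11 + I) (n(I) = (2*I)/(11 + I) = 2*I/(11 + I))
M(Z) = 2*Z*(36/29 + Z) (M(Z) = (Z + Z)*(Z + 2*(6 - 4*(-3))/(11 + (6 - 4*(-3)))) = (2*Z)*(Z + 2*(6 + 12)/(11 + (6 + 12))) = (2*Z)*(Z + 2*18/(11 + 18)) = (2*Z)*(Z + 2*18/29) = (2*Z)*(Z + 2*18*(1/29)) = (2*Z)*(Z + 36/29) = (2*Z)*(36/29 + Z) = 2*Z*(36/29 + Z))
1/(814558 + M(333)) = 1/(814558 + (2/29)*333*(36 + 29*333)) = 1/(814558 + (2/29)*333*(36 + 9657)) = 1/(814558 + (2/29)*333*9693) = 1/(814558 + 6455538/29) = 1/(30077720/29) = 29/30077720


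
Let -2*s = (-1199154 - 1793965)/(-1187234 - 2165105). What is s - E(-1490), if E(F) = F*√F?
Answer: -2993119/6704678 + 1490*I*√1490 ≈ -0.44642 + 57515.0*I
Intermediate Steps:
s = -2993119/6704678 (s = -(-1199154 - 1793965)/(2*(-1187234 - 2165105)) = -(-2993119)/(2*(-3352339)) = -(-2993119)*(-1)/(2*3352339) = -½*2993119/3352339 = -2993119/6704678 ≈ -0.44642)
E(F) = F^(3/2)
s - E(-1490) = -2993119/6704678 - (-1490)^(3/2) = -2993119/6704678 - (-1490)*I*√1490 = -2993119/6704678 + 1490*I*√1490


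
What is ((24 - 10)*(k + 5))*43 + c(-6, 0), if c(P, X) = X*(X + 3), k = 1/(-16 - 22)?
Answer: 56889/19 ≈ 2994.2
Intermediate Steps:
k = -1/38 (k = 1/(-38) = -1/38 ≈ -0.026316)
c(P, X) = X*(3 + X)
((24 - 10)*(k + 5))*43 + c(-6, 0) = ((24 - 10)*(-1/38 + 5))*43 + 0*(3 + 0) = (14*(189/38))*43 + 0*3 = (1323/19)*43 + 0 = 56889/19 + 0 = 56889/19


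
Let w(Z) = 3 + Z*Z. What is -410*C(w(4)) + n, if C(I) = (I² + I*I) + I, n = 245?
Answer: -303565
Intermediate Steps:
w(Z) = 3 + Z²
C(I) = I + 2*I² (C(I) = (I² + I²) + I = 2*I² + I = I + 2*I²)
-410*C(w(4)) + n = -410*(3 + 4²)*(1 + 2*(3 + 4²)) + 245 = -410*(3 + 16)*(1 + 2*(3 + 16)) + 245 = -7790*(1 + 2*19) + 245 = -7790*(1 + 38) + 245 = -7790*39 + 245 = -410*741 + 245 = -303810 + 245 = -303565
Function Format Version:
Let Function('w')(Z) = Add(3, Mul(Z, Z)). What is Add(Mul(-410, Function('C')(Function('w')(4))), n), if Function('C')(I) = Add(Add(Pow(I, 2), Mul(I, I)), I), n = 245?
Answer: -303565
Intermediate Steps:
Function('w')(Z) = Add(3, Pow(Z, 2))
Function('C')(I) = Add(I, Mul(2, Pow(I, 2))) (Function('C')(I) = Add(Add(Pow(I, 2), Pow(I, 2)), I) = Add(Mul(2, Pow(I, 2)), I) = Add(I, Mul(2, Pow(I, 2))))
Add(Mul(-410, Function('C')(Function('w')(4))), n) = Add(Mul(-410, Mul(Add(3, Pow(4, 2)), Add(1, Mul(2, Add(3, Pow(4, 2)))))), 245) = Add(Mul(-410, Mul(Add(3, 16), Add(1, Mul(2, Add(3, 16))))), 245) = Add(Mul(-410, Mul(19, Add(1, Mul(2, 19)))), 245) = Add(Mul(-410, Mul(19, Add(1, 38))), 245) = Add(Mul(-410, Mul(19, 39)), 245) = Add(Mul(-410, 741), 245) = Add(-303810, 245) = -303565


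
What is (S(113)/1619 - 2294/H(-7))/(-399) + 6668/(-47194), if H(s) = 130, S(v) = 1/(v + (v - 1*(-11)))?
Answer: -3256078169014/33545958055155 ≈ -0.097063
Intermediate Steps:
S(v) = 1/(11 + 2*v) (S(v) = 1/(v + (v + 11)) = 1/(v + (11 + v)) = 1/(11 + 2*v))
(S(113)/1619 - 2294/H(-7))/(-399) + 6668/(-47194) = (1/((11 + 2*113)*1619) - 2294/130)/(-399) + 6668/(-47194) = ((1/1619)/(11 + 226) - 2294*1/130)*(-1/399) + 6668*(-1/47194) = ((1/1619)/237 - 1147/65)*(-1/399) - 3334/23597 = ((1/237)*(1/1619) - 1147/65)*(-1/399) - 3334/23597 = (1/383703 - 1147/65)*(-1/399) - 3334/23597 = -440107276/24940695*(-1/399) - 3334/23597 = 62872468/1421619615 - 3334/23597 = -3256078169014/33545958055155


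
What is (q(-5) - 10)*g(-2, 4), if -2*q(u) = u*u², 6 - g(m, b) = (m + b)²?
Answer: 105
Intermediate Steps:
g(m, b) = 6 - (b + m)² (g(m, b) = 6 - (m + b)² = 6 - (b + m)²)
q(u) = -u³/2 (q(u) = -u*u²/2 = -u³/2)
(q(-5) - 10)*g(-2, 4) = (-½*(-5)³ - 10)*(6 - (4 - 2)²) = (-½*(-125) - 10)*(6 - 1*2²) = (125/2 - 10)*(6 - 1*4) = 105*(6 - 4)/2 = (105/2)*2 = 105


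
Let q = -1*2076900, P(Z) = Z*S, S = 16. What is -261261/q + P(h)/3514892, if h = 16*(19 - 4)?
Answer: 11027136843/86905704700 ≈ 0.12689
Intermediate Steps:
h = 240 (h = 16*15 = 240)
P(Z) = 16*Z (P(Z) = Z*16 = 16*Z)
q = -2076900
-261261/q + P(h)/3514892 = -261261/(-2076900) + (16*240)/3514892 = -261261*(-1/2076900) + 3840*(1/3514892) = 12441/98900 + 960/878723 = 11027136843/86905704700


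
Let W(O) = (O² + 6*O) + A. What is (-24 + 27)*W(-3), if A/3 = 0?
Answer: -27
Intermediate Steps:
A = 0 (A = 3*0 = 0)
W(O) = O² + 6*O (W(O) = (O² + 6*O) + 0 = O² + 6*O)
(-24 + 27)*W(-3) = (-24 + 27)*(-3*(6 - 3)) = 3*(-3*3) = 3*(-9) = -27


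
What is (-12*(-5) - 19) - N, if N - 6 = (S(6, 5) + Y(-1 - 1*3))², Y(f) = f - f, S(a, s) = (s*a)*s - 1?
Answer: -22166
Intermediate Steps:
S(a, s) = -1 + a*s² (S(a, s) = (a*s)*s - 1 = a*s² - 1 = -1 + a*s²)
Y(f) = 0
N = 22207 (N = 6 + ((-1 + 6*5²) + 0)² = 6 + ((-1 + 6*25) + 0)² = 6 + ((-1 + 150) + 0)² = 6 + (149 + 0)² = 6 + 149² = 6 + 22201 = 22207)
(-12*(-5) - 19) - N = (-12*(-5) - 19) - 1*22207 = (60 - 19) - 22207 = 41 - 22207 = -22166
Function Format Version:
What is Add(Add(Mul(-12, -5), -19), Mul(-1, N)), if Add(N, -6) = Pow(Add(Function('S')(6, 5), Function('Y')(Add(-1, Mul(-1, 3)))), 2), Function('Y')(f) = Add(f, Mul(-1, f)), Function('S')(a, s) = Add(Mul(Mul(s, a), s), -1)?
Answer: -22166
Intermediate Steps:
Function('S')(a, s) = Add(-1, Mul(a, Pow(s, 2))) (Function('S')(a, s) = Add(Mul(Mul(a, s), s), -1) = Add(Mul(a, Pow(s, 2)), -1) = Add(-1, Mul(a, Pow(s, 2))))
Function('Y')(f) = 0
N = 22207 (N = Add(6, Pow(Add(Add(-1, Mul(6, Pow(5, 2))), 0), 2)) = Add(6, Pow(Add(Add(-1, Mul(6, 25)), 0), 2)) = Add(6, Pow(Add(Add(-1, 150), 0), 2)) = Add(6, Pow(Add(149, 0), 2)) = Add(6, Pow(149, 2)) = Add(6, 22201) = 22207)
Add(Add(Mul(-12, -5), -19), Mul(-1, N)) = Add(Add(Mul(-12, -5), -19), Mul(-1, 22207)) = Add(Add(60, -19), -22207) = Add(41, -22207) = -22166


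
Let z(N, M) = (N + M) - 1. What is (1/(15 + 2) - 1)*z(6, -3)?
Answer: -32/17 ≈ -1.8824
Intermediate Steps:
z(N, M) = -1 + M + N (z(N, M) = (M + N) - 1 = -1 + M + N)
(1/(15 + 2) - 1)*z(6, -3) = (1/(15 + 2) - 1)*(-1 - 3 + 6) = (1/17 - 1)*2 = -16/17*2 = -32/17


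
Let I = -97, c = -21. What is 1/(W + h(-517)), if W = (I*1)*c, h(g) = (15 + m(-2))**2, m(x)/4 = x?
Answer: 1/2086 ≈ 0.00047939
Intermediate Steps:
m(x) = 4*x
h(g) = 49 (h(g) = (15 + 4*(-2))**2 = (15 - 8)**2 = 7**2 = 49)
W = 2037 (W = -97*1*(-21) = -97*(-21) = 2037)
1/(W + h(-517)) = 1/(2037 + 49) = 1/2086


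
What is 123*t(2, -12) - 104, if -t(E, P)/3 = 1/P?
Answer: -293/4 ≈ -73.250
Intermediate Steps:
t(E, P) = -3/P
123*t(2, -12) - 104 = 123*(-3/(-12)) - 104 = 123*(-3*(-1/12)) - 104 = 123*(1/4) - 104 = 123/4 - 104 = -293/4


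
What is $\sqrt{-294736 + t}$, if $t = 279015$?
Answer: $i \sqrt{15721} \approx 125.38 i$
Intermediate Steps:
$\sqrt{-294736 + t} = \sqrt{-294736 + 279015} = \sqrt{-15721} = i \sqrt{15721}$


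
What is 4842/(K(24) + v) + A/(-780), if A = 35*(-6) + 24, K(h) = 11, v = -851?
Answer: -10057/1820 ≈ -5.5258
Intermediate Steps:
A = -186 (A = -210 + 24 = -186)
4842/(K(24) + v) + A/(-780) = 4842/(11 - 851) - 186/(-780) = 4842/(-840) - 186*(-1/780) = 4842*(-1/840) + 31/130 = -807/140 + 31/130 = -10057/1820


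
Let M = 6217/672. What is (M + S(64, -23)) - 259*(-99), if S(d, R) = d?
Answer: 17279977/672 ≈ 25714.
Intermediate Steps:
M = 6217/672 (M = 6217*(1/672) = 6217/672 ≈ 9.2515)
(M + S(64, -23)) - 259*(-99) = (6217/672 + 64) - 259*(-99) = 49225/672 + 25641 = 17279977/672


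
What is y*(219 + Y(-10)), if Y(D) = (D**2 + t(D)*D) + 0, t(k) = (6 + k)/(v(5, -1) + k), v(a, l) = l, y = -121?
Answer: -38159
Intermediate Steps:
t(k) = (6 + k)/(-1 + k)
Y(D) = D**2 + D*(6 + D)/(-1 + D) (Y(D) = (D**2 + ((6 + D)/(-1 + D))*D) + 0 = (D**2 + D*(6 + D)/(-1 + D)) + 0 = D**2 + D*(6 + D)/(-1 + D))
y*(219 + Y(-10)) = -121*(219 - 10*(6 + (-10)**2)/(-1 - 10)) = -121*(219 - 10*(6 + 100)/(-11)) = -121*(219 - 10*(-1/11)*106) = -121*(219 + 1060/11) = -121*3469/11 = -38159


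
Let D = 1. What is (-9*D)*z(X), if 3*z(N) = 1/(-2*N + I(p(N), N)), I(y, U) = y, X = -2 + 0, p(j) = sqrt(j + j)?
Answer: -3/5 + 3*I/10 ≈ -0.6 + 0.3*I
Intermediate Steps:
p(j) = sqrt(2)*sqrt(j) (p(j) = sqrt(2*j) = sqrt(2)*sqrt(j))
X = -2
z(N) = 1/(3*(-2*N + sqrt(2)*sqrt(N)))
(-9*D)*z(X) = (-9*1)*(1/(3*(-2*(-2) + sqrt(2)*sqrt(-2)))) = -3/(4 + sqrt(2)*(I*sqrt(2))) = -3/(4 + 2*I) = -3*(4 - 2*I)/20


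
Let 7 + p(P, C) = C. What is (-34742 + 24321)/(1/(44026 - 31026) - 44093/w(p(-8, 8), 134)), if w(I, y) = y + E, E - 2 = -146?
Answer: -135473000/57320901 ≈ -2.3634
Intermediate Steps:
E = -144 (E = 2 - 146 = -144)
p(P, C) = -7 + C
w(I, y) = -144 + y (w(I, y) = y - 144 = -144 + y)
(-34742 + 24321)/(1/(44026 - 31026) - 44093/w(p(-8, 8), 134)) = (-34742 + 24321)/(1/(44026 - 31026) - 44093/(-144 + 134)) = -10421/(1/13000 - 44093/(-10)) = -10421/(1/13000 - 44093*(-⅒)) = -10421/(1/13000 + 44093/10) = -10421/57320901/13000 = -10421*13000/57320901 = -135473000/57320901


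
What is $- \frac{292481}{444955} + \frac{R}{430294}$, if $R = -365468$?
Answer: $- \frac{20604973811}{13675819055} \approx -1.5067$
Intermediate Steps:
$- \frac{292481}{444955} + \frac{R}{430294} = - \frac{292481}{444955} - \frac{365468}{430294} = \left(-292481\right) \frac{1}{444955} - \frac{182734}{215147} = - \frac{41783}{63565} - \frac{182734}{215147} = - \frac{20604973811}{13675819055}$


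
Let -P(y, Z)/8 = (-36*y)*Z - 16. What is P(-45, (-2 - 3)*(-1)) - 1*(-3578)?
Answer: -61094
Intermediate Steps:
P(y, Z) = 128 + 288*Z*y (P(y, Z) = -8*((-36*y)*Z - 16) = -8*(-36*Z*y - 16) = -8*(-16 - 36*Z*y) = 128 + 288*Z*y)
P(-45, (-2 - 3)*(-1)) - 1*(-3578) = (128 + 288*((-2 - 3)*(-1))*(-45)) - 1*(-3578) = (128 + 288*(-5*(-1))*(-45)) + 3578 = (128 + 288*5*(-45)) + 3578 = (128 - 64800) + 3578 = -64672 + 3578 = -61094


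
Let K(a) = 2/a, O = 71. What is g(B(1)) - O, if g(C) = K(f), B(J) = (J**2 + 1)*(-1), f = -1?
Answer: -73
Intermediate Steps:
B(J) = -1 - J**2 (B(J) = (1 + J**2)*(-1) = -1 - J**2)
g(C) = -2 (g(C) = 2/(-1) = 2*(-1) = -2)
g(B(1)) - O = -2 - 1*71 = -2 - 71 = -73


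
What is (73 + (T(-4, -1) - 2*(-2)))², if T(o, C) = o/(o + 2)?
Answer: 6241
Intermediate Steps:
T(o, C) = o/(2 + o)
(73 + (T(-4, -1) - 2*(-2)))² = (73 + (-4/(2 - 4) - 2*(-2)))² = (73 + (-4/(-2) + 4))² = (73 + (-4*(-½) + 4))² = (73 + (2 + 4))² = (73 + 6)² = 79² = 6241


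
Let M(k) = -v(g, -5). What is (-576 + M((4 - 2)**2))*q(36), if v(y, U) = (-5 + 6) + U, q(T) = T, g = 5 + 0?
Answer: -20592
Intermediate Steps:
g = 5
v(y, U) = 1 + U
M(k) = 4 (M(k) = -(1 - 5) = -1*(-4) = 4)
(-576 + M((4 - 2)**2))*q(36) = (-576 + 4)*36 = -572*36 = -20592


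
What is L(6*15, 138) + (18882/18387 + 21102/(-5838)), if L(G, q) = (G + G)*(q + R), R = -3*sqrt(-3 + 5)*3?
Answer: 49372776883/1987839 - 1620*sqrt(2) ≈ 22546.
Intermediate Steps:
R = -9*sqrt(2) (R = -3*sqrt(2)*3 = -9*sqrt(2) ≈ -12.728)
L(G, q) = 2*G*(q - 9*sqrt(2)) (L(G, q) = (G + G)*(q - 9*sqrt(2)) = (2*G)*(q - 9*sqrt(2)) = 2*G*(q - 9*sqrt(2)))
L(6*15, 138) + (18882/18387 + 21102/(-5838)) = 2*(6*15)*(138 - 9*sqrt(2)) + (18882/18387 + 21102/(-5838)) = 2*90*(138 - 9*sqrt(2)) + (18882*(1/18387) + 21102*(-1/5838)) = (24840 - 1620*sqrt(2)) + (2098/2043 - 3517/973) = (24840 - 1620*sqrt(2)) - 5143877/1987839 = 49372776883/1987839 - 1620*sqrt(2)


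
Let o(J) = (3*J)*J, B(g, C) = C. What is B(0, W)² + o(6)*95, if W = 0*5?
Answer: 10260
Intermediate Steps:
W = 0
o(J) = 3*J²
B(0, W)² + o(6)*95 = 0² + (3*6²)*95 = 0 + (3*36)*95 = 0 + 108*95 = 0 + 10260 = 10260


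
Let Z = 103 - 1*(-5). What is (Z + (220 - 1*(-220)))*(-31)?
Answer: -16988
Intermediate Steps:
Z = 108 (Z = 103 + 5 = 108)
(Z + (220 - 1*(-220)))*(-31) = (108 + (220 - 1*(-220)))*(-31) = (108 + (220 + 220))*(-31) = (108 + 440)*(-31) = 548*(-31) = -16988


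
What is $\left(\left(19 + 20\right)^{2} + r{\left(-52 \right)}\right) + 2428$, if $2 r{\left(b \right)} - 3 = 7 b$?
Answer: $\frac{7537}{2} \approx 3768.5$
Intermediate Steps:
$r{\left(b \right)} = \frac{3}{2} + \frac{7 b}{2}$
$\left(\left(19 + 20\right)^{2} + r{\left(-52 \right)}\right) + 2428 = \left(\left(19 + 20\right)^{2} + \left(\frac{3}{2} + \frac{7}{2} \left(-52\right)\right)\right) + 2428 = \left(39^{2} + \left(\frac{3}{2} - 182\right)\right) + 2428 = \left(1521 - \frac{361}{2}\right) + 2428 = \frac{2681}{2} + 2428 = \frac{7537}{2}$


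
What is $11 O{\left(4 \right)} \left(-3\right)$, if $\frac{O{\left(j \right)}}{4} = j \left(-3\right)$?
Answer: $1584$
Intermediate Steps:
$O{\left(j \right)} = - 12 j$ ($O{\left(j \right)} = 4 j \left(-3\right) = 4 \left(- 3 j\right) = - 12 j$)
$11 O{\left(4 \right)} \left(-3\right) = 11 \left(\left(-12\right) 4\right) \left(-3\right) = 11 \left(-48\right) \left(-3\right) = \left(-528\right) \left(-3\right) = 1584$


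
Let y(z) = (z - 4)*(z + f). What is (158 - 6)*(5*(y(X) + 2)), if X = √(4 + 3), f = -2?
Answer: 12920 - 4560*√7 ≈ 855.37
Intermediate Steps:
X = √7 ≈ 2.6458
y(z) = (-4 + z)*(-2 + z) (y(z) = (z - 4)*(z - 2) = (-4 + z)*(-2 + z))
(158 - 6)*(5*(y(X) + 2)) = (158 - 6)*(5*((8 + (√7)² - 6*√7) + 2)) = 152*(5*((8 + 7 - 6*√7) + 2)) = 152*(5*((15 - 6*√7) + 2)) = 152*(5*(17 - 6*√7)) = 152*(85 - 30*√7) = 12920 - 4560*√7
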